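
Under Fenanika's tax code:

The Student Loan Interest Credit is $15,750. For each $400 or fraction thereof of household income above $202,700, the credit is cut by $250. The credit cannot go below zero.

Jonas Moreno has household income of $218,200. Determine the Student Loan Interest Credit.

Student Loan Interest Credit: income exceeds $202,700 by $15,500, which is 39 full-or-partial $400 increments; reduction = 39 × $250 = $9,750, leaving $6,000.

$6,000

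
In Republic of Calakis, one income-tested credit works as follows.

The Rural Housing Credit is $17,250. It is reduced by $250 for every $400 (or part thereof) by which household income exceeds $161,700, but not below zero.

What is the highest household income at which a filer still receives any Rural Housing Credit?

After 68 increments the reduction is 68 × $250 = $17,000, leaving $250; one more increment wipes it out. Increment 68 ends at excess 68 × $400 = $27,200, so the highest qualifying income is $161,700 + $27,200 = $188,900.

$188,900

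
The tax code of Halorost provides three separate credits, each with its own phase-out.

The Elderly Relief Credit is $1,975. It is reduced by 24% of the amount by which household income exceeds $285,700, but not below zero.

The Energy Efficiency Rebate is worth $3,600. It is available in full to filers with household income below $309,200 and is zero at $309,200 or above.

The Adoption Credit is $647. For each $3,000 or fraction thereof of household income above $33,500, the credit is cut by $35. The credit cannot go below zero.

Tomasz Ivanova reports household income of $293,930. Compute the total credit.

Elderly Relief Credit: 24% of the $8,230 excess over $285,700 is $1,975.20 ≥ base, so the credit is $0.
Energy Efficiency Rebate: $293,930 is below the $309,200 cutoff, so the full $3,600 applies.
Adoption Credit: income exceeds $33,500 by $260,430 → 87 increments × $35 = $3,045 ≥ base, so the credit is $0.
Total: $0 + $3,600 + $0 = $3,600.

$3,600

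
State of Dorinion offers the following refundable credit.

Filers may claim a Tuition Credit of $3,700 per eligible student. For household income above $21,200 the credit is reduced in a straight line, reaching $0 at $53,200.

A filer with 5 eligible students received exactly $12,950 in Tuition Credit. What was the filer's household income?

$30,800

Full credit = 5 × $3,700 = $18,500.
$12,950 is 12,950/18,500 of the full $18,500, so 5,550/18,500 of the $32,000 range has been used: income = $21,200 + $32,000 × 5,550/18,500 = $30,800.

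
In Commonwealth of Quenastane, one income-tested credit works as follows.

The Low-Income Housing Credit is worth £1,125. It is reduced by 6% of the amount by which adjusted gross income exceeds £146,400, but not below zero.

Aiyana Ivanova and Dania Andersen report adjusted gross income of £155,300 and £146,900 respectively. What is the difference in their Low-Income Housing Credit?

Aiyana (£155,300): Low-Income Housing Credit: 6% of the £8,900 excess over £146,400 is £534; credit = £1,125 − £534 = £591.
Dania (£146,900): Low-Income Housing Credit: 6% of the £500 excess over £146,400 is £30; credit = £1,125 − £30 = £1,095.
Difference: |£591 − £1,095| = £504.

£504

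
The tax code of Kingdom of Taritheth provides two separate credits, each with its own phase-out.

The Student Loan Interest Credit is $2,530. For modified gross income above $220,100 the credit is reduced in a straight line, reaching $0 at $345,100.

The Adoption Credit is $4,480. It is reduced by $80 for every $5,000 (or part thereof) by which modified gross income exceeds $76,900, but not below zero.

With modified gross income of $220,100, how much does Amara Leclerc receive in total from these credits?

Student Loan Interest Credit: $220,100 is at or below the $220,100 threshold, so the full $2,530 applies.
Adoption Credit: income exceeds $76,900 by $143,200, which is 29 full-or-partial $5,000 increments; reduction = 29 × $80 = $2,320, leaving $2,160.
Total: $2,530 + $2,160 = $4,690.

$4,690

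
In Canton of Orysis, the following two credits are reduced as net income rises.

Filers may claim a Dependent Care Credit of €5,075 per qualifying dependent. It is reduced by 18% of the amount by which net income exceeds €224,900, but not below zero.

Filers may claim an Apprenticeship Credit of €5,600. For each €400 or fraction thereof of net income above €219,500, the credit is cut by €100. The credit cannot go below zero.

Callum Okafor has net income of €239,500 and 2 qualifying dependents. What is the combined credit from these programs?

Dependent Care Credit: base = 2 × €5,075 = €10,150. 18% of the €14,600 excess over €224,900 is €2,628; credit = €10,150 − €2,628 = €7,522.
Apprenticeship Credit: income exceeds €219,500 by €20,000, which is 50 full-or-partial €400 increments; reduction = 50 × €100 = €5,000, leaving €600.
Total: €7,522 + €600 = €8,122.

€8,122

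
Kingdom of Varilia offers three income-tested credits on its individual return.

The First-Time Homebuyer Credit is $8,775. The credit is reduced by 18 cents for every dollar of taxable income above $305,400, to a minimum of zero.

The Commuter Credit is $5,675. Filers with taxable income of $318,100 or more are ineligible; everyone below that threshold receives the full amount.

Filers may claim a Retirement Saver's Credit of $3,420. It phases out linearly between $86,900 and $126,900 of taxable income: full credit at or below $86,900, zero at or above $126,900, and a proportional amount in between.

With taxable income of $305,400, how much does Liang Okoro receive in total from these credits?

$14,450

First-Time Homebuyer Credit: $305,400 is at or below the $305,400 threshold, so the full $8,775 applies.
Commuter Credit: $305,400 is below the $318,100 cutoff, so the full $5,675 applies.
Retirement Saver's Credit: $305,400 is at or above $126,900, so the credit is $0.
Total: $8,775 + $5,675 + $0 = $14,450.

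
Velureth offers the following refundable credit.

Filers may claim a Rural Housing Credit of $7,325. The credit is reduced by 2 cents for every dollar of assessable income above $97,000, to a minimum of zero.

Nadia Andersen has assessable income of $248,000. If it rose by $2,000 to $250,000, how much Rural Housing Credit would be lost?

At $248,000 — 2% of the $151,000 excess over $97,000 is $3,020; credit = $7,325 − $3,020 = $4,305.
At $250,000 — 2% of the $153,000 excess over $97,000 is $3,060; credit = $7,325 − $3,060 = $4,265.
Lost: $4,305 − $4,265 = $40.

$40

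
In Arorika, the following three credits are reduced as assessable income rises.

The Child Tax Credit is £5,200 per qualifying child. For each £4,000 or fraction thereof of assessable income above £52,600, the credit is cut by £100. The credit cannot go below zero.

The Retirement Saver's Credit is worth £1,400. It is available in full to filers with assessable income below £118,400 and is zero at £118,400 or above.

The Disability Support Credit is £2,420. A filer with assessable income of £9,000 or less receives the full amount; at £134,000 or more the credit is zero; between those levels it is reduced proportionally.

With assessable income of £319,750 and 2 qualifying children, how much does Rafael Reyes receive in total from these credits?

Child Tax Credit: base = 2 × £5,200 = £10,400. income exceeds £52,600 by £267,150, which is 67 full-or-partial £4,000 increments; reduction = 67 × £100 = £6,700, leaving £3,700.
Retirement Saver's Credit: £319,750 meets or exceeds the £118,400 cutoff, so the credit is £0.
Disability Support Credit: £319,750 is at or above £134,000, so the credit is £0.
Total: £3,700 + £0 + £0 = £3,700.

£3,700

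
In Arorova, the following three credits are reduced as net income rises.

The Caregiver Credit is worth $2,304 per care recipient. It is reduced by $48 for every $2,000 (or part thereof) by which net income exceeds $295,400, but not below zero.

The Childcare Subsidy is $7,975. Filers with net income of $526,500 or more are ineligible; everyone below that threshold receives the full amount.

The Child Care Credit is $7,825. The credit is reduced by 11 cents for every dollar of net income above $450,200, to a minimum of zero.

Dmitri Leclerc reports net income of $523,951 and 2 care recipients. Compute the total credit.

Caregiver Credit: base = 2 × $2,304 = $4,608. income exceeds $295,400 by $228,551 → 115 increments × $48 = $5,520 ≥ base, so the credit is $0.
Childcare Subsidy: $523,951 is below the $526,500 cutoff, so the full $7,975 applies.
Child Care Credit: 11% of the $73,751 excess over $450,200 is $8,112.61 ≥ base, so the credit is $0.
Total: $0 + $7,975 + $0 = $7,975.

$7,975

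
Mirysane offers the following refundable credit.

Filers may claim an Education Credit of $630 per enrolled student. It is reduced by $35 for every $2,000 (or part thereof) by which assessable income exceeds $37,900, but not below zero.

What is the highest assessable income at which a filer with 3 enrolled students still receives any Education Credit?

Full credit = 3 × $630 = $1,890.
After 53 increments the reduction is 53 × $35 = $1,855, leaving $35; one more increment wipes it out. Increment 53 ends at excess 53 × $2,000 = $106,000, so the highest qualifying income is $37,900 + $106,000 = $143,900.

$143,900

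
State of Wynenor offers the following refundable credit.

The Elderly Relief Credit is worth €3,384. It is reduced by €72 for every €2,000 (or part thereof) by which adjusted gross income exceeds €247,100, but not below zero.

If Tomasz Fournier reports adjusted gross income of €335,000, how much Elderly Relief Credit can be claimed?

Elderly Relief Credit: income exceeds €247,100 by €87,900, which is 44 full-or-partial €2,000 increments; reduction = 44 × €72 = €3,168, leaving €216.

€216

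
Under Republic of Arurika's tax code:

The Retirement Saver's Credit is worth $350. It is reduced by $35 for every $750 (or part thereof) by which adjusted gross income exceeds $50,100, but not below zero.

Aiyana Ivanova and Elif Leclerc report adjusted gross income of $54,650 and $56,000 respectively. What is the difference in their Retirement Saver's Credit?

$35

Aiyana ($54,650): Retirement Saver's Credit: income exceeds $50,100 by $4,550, which is 7 full-or-partial $750 increments; reduction = 7 × $35 = $245, leaving $105.
Elif ($56,000): Retirement Saver's Credit: income exceeds $50,100 by $5,900, which is 8 full-or-partial $750 increments; reduction = 8 × $35 = $280, leaving $70.
Difference: |$105 − $70| = $35.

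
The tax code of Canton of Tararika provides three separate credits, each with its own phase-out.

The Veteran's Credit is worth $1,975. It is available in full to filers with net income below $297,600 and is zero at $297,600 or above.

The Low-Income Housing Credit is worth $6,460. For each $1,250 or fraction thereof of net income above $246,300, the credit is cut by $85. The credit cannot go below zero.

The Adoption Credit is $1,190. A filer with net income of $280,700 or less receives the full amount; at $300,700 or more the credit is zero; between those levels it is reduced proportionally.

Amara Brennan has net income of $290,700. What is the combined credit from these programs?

Veteran's Credit: $290,700 is below the $297,600 cutoff, so the full $1,975 applies.
Low-Income Housing Credit: income exceeds $246,300 by $44,400, which is 36 full-or-partial $1,250 increments; reduction = 36 × $85 = $3,060, leaving $3,400.
Adoption Credit: $290,700 is $10,000 into a $20,000 phase-out range, leaving 10,000/20,000 of the credit: $1,190 × 10,000/20,000 = $595.
Total: $1,975 + $3,400 + $595 = $5,970.

$5,970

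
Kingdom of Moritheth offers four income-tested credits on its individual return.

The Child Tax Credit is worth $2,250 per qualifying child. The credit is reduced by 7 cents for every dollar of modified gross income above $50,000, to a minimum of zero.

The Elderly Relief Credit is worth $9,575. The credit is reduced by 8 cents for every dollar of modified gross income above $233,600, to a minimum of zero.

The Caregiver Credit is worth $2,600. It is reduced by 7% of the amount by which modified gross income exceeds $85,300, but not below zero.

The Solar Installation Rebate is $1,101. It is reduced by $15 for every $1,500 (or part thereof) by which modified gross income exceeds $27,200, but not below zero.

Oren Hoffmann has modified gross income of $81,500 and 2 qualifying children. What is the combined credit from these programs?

$15,016

Child Tax Credit: base = 2 × $2,250 = $4,500. 7% of the $31,500 excess over $50,000 is $2,205; credit = $4,500 − $2,205 = $2,295.
Elderly Relief Credit: $81,500 is at or below the $233,600 threshold, so the full $9,575 applies.
Caregiver Credit: $81,500 is at or below the $85,300 threshold, so the full $2,600 applies.
Solar Installation Rebate: income exceeds $27,200 by $54,300, which is 37 full-or-partial $1,500 increments; reduction = 37 × $15 = $555, leaving $546.
Total: $2,295 + $9,575 + $2,600 + $546 = $15,016.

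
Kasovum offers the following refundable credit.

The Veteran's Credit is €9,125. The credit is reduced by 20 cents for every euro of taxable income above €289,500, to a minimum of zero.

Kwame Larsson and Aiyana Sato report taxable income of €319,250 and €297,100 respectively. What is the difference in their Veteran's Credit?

€4,430

Kwame (€319,250): Veteran's Credit: 20% of the €29,750 excess over €289,500 is €5,950; credit = €9,125 − €5,950 = €3,175.
Aiyana (€297,100): Veteran's Credit: 20% of the €7,600 excess over €289,500 is €1,520; credit = €9,125 − €1,520 = €7,605.
Difference: |€3,175 − €7,605| = €4,430.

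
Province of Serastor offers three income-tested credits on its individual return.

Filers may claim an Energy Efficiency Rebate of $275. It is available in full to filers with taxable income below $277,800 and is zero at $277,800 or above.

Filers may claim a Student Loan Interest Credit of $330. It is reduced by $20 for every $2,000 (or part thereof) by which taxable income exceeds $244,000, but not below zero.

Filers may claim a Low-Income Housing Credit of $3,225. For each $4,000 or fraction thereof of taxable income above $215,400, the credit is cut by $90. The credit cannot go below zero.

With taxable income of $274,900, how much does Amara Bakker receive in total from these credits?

$2,160

Energy Efficiency Rebate: $274,900 is below the $277,800 cutoff, so the full $275 applies.
Student Loan Interest Credit: income exceeds $244,000 by $30,900, which is 16 full-or-partial $2,000 increments; reduction = 16 × $20 = $320, leaving $10.
Low-Income Housing Credit: income exceeds $215,400 by $59,500, which is 15 full-or-partial $4,000 increments; reduction = 15 × $90 = $1,350, leaving $1,875.
Total: $275 + $10 + $1,875 = $2,160.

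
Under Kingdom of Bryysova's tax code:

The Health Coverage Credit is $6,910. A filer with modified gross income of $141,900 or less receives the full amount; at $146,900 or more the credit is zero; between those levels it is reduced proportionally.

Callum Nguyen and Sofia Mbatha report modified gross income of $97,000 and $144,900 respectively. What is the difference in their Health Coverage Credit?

$4,146

Callum ($97,000): Health Coverage Credit: $97,000 is at or below the $141,900 threshold, so the full $6,910 applies.
Sofia ($144,900): Health Coverage Credit: $144,900 is $3,000 into a $5,000 phase-out range, leaving 2,000/5,000 of the credit: $6,910 × 2,000/5,000 = $2,764.
Difference: |$6,910 − $2,764| = $4,146.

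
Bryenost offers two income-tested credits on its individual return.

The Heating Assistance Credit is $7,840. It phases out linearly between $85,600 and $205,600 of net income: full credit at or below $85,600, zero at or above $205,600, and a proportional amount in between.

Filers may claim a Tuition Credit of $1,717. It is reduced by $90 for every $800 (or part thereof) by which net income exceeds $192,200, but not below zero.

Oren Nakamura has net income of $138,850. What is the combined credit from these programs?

$6,078

Heating Assistance Credit: $138,850 is $53,250 into a $120,000 phase-out range, leaving 66,750/120,000 of the credit: $7,840 × 66,750/120,000 = $4,361.
Tuition Credit: $138,850 is at or below the $192,200 threshold, so the full $1,717 applies.
Total: $4,361 + $1,717 = $6,078.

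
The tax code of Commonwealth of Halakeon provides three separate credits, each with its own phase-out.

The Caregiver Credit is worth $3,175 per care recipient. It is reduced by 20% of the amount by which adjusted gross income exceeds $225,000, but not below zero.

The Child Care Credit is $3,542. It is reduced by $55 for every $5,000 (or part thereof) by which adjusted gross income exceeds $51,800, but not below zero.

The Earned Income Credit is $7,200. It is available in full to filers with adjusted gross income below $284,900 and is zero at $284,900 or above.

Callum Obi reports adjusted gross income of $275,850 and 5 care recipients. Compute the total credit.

Caregiver Credit: base = 5 × $3,175 = $15,875. 20% of the $50,850 excess over $225,000 is $10,170; credit = $15,875 − $10,170 = $5,705.
Child Care Credit: income exceeds $51,800 by $224,050, which is 45 full-or-partial $5,000 increments; reduction = 45 × $55 = $2,475, leaving $1,067.
Earned Income Credit: $275,850 is below the $284,900 cutoff, so the full $7,200 applies.
Total: $5,705 + $1,067 + $7,200 = $13,972.

$13,972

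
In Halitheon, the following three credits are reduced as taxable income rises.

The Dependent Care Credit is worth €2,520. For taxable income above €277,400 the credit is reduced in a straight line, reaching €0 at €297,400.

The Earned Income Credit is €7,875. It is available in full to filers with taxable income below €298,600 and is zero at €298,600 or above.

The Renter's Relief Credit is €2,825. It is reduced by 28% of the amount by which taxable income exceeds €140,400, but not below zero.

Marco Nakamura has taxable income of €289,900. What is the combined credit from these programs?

€8,820

Dependent Care Credit: €289,900 is €12,500 into a €20,000 phase-out range, leaving 7,500/20,000 of the credit: €2,520 × 7,500/20,000 = €945.
Earned Income Credit: €289,900 is below the €298,600 cutoff, so the full €7,875 applies.
Renter's Relief Credit: 28% of the €149,500 excess over €140,400 is €41,860 ≥ base, so the credit is €0.
Total: €945 + €7,875 + €0 = €8,820.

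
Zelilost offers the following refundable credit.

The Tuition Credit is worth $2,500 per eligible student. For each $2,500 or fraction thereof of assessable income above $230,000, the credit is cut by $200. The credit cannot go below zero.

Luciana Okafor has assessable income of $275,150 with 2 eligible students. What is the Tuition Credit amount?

Tuition Credit: base = 2 × $2,500 = $5,000. income exceeds $230,000 by $45,150, which is 19 full-or-partial $2,500 increments; reduction = 19 × $200 = $3,800, leaving $1,200.

$1,200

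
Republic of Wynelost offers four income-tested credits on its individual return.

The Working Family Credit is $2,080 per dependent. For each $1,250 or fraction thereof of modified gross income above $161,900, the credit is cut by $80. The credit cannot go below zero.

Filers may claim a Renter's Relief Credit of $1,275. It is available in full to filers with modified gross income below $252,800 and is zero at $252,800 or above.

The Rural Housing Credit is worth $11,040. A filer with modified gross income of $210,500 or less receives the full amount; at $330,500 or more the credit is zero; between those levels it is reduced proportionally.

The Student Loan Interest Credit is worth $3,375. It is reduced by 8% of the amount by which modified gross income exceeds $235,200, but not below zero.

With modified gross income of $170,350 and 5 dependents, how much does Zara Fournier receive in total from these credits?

Working Family Credit: base = 5 × $2,080 = $10,400. income exceeds $161,900 by $8,450, which is 7 full-or-partial $1,250 increments; reduction = 7 × $80 = $560, leaving $9,840.
Renter's Relief Credit: $170,350 is below the $252,800 cutoff, so the full $1,275 applies.
Rural Housing Credit: $170,350 is at or below the $210,500 threshold, so the full $11,040 applies.
Student Loan Interest Credit: $170,350 is at or below the $235,200 threshold, so the full $3,375 applies.
Total: $9,840 + $1,275 + $11,040 + $3,375 = $25,530.

$25,530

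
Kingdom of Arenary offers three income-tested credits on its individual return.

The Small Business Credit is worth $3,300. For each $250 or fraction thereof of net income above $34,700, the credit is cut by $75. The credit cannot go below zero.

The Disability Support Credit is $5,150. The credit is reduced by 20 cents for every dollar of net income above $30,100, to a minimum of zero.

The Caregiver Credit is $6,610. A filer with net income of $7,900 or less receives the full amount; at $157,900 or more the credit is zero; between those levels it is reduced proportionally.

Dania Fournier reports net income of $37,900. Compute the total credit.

Small Business Credit: income exceeds $34,700 by $3,200, which is 13 full-or-partial $250 increments; reduction = 13 × $75 = $975, leaving $2,325.
Disability Support Credit: 20% of the $7,800 excess over $30,100 is $1,560; credit = $5,150 − $1,560 = $3,590.
Caregiver Credit: $37,900 is $30,000 into a $150,000 phase-out range, leaving 120,000/150,000 of the credit: $6,610 × 120,000/150,000 = $5,288.
Total: $2,325 + $3,590 + $5,288 = $11,203.

$11,203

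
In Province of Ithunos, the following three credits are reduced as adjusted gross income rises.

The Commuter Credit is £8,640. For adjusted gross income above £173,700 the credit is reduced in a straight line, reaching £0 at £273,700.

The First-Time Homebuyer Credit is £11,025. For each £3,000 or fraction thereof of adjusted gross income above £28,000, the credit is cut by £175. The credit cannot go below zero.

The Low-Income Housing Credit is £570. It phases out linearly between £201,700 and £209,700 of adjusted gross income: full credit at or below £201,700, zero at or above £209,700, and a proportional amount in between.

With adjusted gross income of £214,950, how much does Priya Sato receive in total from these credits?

Commuter Credit: £214,950 is £41,250 into a £100,000 phase-out range, leaving 58,750/100,000 of the credit: £8,640 × 58,750/100,000 = £5,076.
First-Time Homebuyer Credit: income exceeds £28,000 by £186,950 → 63 increments × £175 = £11,025 ≥ base, so the credit is £0.
Low-Income Housing Credit: £214,950 is at or above £209,700, so the credit is £0.
Total: £5,076 + £0 + £0 = £5,076.

£5,076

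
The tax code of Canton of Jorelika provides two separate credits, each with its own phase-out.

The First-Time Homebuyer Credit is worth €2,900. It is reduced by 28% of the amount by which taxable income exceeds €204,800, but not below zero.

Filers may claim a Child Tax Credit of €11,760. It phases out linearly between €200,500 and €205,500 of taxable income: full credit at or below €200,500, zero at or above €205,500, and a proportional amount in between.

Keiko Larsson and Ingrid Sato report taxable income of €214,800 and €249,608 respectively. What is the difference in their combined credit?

Keiko (€214,800): First-Time Homebuyer Credit: 28% of the €10,000 excess over €204,800 is €2,800; credit = €2,900 − €2,800 = €100. Child Tax Credit: €214,800 is at or above €205,500, so the credit is €0. total €100 + €0 = €100
Ingrid (€249,608): First-Time Homebuyer Credit: 28% of the €44,808 excess over €204,800 is €12,546.24 ≥ base, so the credit is €0. Child Tax Credit: €249,608 is at or above €205,500, so the credit is €0. total €0 + €0 = €0
Difference: |€100 − €0| = €100.

€100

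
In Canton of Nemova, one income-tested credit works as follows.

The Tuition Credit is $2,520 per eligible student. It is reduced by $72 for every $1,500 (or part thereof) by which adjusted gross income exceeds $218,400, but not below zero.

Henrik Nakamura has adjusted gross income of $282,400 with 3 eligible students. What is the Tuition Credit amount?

Tuition Credit: base = 3 × $2,520 = $7,560. income exceeds $218,400 by $64,000, which is 43 full-or-partial $1,500 increments; reduction = 43 × $72 = $3,096, leaving $4,464.

$4,464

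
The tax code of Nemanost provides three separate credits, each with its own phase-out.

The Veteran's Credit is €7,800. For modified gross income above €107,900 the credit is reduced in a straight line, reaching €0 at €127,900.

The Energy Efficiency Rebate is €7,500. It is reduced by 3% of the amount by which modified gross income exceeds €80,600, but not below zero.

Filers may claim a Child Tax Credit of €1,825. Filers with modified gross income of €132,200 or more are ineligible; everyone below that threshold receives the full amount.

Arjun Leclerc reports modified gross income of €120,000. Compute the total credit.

€11,224

Veteran's Credit: €120,000 is €12,100 into a €20,000 phase-out range, leaving 7,900/20,000 of the credit: €7,800 × 7,900/20,000 = €3,081.
Energy Efficiency Rebate: 3% of the €39,400 excess over €80,600 is €1,182; credit = €7,500 − €1,182 = €6,318.
Child Tax Credit: €120,000 is below the €132,200 cutoff, so the full €1,825 applies.
Total: €3,081 + €6,318 + €1,825 = €11,224.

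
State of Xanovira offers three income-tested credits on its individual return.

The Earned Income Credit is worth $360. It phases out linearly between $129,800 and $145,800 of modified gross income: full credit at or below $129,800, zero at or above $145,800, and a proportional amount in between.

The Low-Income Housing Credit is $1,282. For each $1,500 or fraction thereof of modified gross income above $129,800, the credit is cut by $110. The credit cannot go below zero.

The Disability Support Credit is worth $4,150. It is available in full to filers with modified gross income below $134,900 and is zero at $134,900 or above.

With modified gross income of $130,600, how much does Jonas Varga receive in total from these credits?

$5,664

Earned Income Credit: $130,600 is $800 into a $16,000 phase-out range, leaving 15,200/16,000 of the credit: $360 × 15,200/16,000 = $342.
Low-Income Housing Credit: income exceeds $129,800 by $800, which is 1 full-or-partial $1,500 increment; reduction = 1 × $110 = $110, leaving $1,172.
Disability Support Credit: $130,600 is below the $134,900 cutoff, so the full $4,150 applies.
Total: $342 + $1,172 + $4,150 = $5,664.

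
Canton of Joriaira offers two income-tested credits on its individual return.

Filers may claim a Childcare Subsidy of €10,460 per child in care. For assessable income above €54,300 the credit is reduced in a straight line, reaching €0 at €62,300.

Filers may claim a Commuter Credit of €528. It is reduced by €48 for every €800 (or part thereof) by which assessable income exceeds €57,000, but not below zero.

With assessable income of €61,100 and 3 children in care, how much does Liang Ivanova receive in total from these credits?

Childcare Subsidy: base = 3 × €10,460 = €31,380. €61,100 is €6,800 into a €8,000 phase-out range, leaving 1,200/8,000 of the credit: €31,380 × 1,200/8,000 = €4,707.
Commuter Credit: income exceeds €57,000 by €4,100, which is 6 full-or-partial €800 increments; reduction = 6 × €48 = €288, leaving €240.
Total: €4,707 + €240 = €4,947.

€4,947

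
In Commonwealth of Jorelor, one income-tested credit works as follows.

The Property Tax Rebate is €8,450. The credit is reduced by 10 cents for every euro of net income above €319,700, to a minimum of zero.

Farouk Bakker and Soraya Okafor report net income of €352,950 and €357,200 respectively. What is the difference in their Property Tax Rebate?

Farouk (€352,950): Property Tax Rebate: 10% of the €33,250 excess over €319,700 is €3,325; credit = €8,450 − €3,325 = €5,125.
Soraya (€357,200): Property Tax Rebate: 10% of the €37,500 excess over €319,700 is €3,750; credit = €8,450 − €3,750 = €4,700.
Difference: |€5,125 − €4,700| = €425.

€425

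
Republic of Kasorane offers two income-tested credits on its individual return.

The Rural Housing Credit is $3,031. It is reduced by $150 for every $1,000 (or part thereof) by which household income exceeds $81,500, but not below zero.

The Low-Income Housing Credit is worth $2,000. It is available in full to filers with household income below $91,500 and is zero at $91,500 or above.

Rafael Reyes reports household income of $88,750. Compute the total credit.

$3,831

Rural Housing Credit: income exceeds $81,500 by $7,250, which is 8 full-or-partial $1,000 increments; reduction = 8 × $150 = $1,200, leaving $1,831.
Low-Income Housing Credit: $88,750 is below the $91,500 cutoff, so the full $2,000 applies.
Total: $1,831 + $2,000 = $3,831.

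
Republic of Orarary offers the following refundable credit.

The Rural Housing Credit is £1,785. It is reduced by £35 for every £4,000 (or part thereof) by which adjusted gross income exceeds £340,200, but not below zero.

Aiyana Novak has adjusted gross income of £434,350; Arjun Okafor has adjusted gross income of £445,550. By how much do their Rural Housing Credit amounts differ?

£105

Aiyana (£434,350): Rural Housing Credit: income exceeds £340,200 by £94,150, which is 24 full-or-partial £4,000 increments; reduction = 24 × £35 = £840, leaving £945.
Arjun (£445,550): Rural Housing Credit: income exceeds £340,200 by £105,350, which is 27 full-or-partial £4,000 increments; reduction = 27 × £35 = £945, leaving £840.
Difference: |£945 − £840| = £105.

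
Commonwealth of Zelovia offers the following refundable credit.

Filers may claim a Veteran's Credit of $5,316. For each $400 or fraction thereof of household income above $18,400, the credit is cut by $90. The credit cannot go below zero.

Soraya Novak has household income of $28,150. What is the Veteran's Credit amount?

$3,066

Veteran's Credit: income exceeds $18,400 by $9,750, which is 25 full-or-partial $400 increments; reduction = 25 × $90 = $2,250, leaving $3,066.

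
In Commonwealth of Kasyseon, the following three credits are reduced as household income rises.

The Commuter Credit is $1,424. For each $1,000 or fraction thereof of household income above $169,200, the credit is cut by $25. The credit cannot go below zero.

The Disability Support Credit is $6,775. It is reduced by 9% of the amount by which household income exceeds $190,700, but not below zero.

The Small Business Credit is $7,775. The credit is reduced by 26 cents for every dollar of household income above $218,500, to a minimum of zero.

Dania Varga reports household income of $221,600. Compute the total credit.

$11,062

Commuter Credit: income exceeds $169,200 by $52,400, which is 53 full-or-partial $1,000 increments; reduction = 53 × $25 = $1,325, leaving $99.
Disability Support Credit: 9% of the $30,900 excess over $190,700 is $2,781; credit = $6,775 − $2,781 = $3,994.
Small Business Credit: 26% of the $3,100 excess over $218,500 is $806; credit = $7,775 − $806 = $6,969.
Total: $99 + $3,994 + $6,969 = $11,062.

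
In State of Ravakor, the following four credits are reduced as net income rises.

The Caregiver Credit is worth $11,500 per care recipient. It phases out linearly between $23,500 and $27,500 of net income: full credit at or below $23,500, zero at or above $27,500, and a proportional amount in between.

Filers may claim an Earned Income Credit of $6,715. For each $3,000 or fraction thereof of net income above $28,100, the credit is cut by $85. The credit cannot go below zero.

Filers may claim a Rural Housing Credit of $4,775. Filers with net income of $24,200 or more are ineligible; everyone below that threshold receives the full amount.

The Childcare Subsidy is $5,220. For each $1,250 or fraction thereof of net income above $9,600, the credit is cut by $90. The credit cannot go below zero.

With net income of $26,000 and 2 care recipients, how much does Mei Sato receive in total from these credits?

$19,300

Caregiver Credit: base = 2 × $11,500 = $23,000. $26,000 is $2,500 into a $4,000 phase-out range, leaving 1,500/4,000 of the credit: $23,000 × 1,500/4,000 = $8,625.
Earned Income Credit: $26,000 is at or below the $28,100 threshold, so the full $6,715 applies.
Rural Housing Credit: $26,000 meets or exceeds the $24,200 cutoff, so the credit is $0.
Childcare Subsidy: income exceeds $9,600 by $16,400, which is 14 full-or-partial $1,250 increments; reduction = 14 × $90 = $1,260, leaving $3,960.
Total: $8,625 + $6,715 + $0 + $3,960 = $19,300.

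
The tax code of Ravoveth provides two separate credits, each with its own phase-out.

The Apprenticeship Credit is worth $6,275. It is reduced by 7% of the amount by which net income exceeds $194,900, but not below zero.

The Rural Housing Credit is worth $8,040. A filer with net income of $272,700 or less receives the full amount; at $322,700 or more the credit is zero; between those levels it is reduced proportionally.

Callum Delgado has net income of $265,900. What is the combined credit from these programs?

$9,345

Apprenticeship Credit: 7% of the $71,000 excess over $194,900 is $4,970; credit = $6,275 − $4,970 = $1,305.
Rural Housing Credit: $265,900 is at or below the $272,700 threshold, so the full $8,040 applies.
Total: $1,305 + $8,040 = $9,345.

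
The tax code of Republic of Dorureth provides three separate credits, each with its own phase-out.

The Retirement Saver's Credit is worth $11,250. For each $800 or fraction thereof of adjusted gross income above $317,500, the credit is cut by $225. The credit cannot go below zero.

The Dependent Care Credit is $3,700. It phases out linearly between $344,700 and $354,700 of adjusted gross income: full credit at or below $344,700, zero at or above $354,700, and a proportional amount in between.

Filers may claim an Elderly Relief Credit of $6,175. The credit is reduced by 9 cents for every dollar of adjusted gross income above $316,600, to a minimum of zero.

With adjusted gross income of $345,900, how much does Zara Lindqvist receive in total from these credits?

Retirement Saver's Credit: income exceeds $317,500 by $28,400, which is 36 full-or-partial $800 increments; reduction = 36 × $225 = $8,100, leaving $3,150.
Dependent Care Credit: $345,900 is $1,200 into a $10,000 phase-out range, leaving 8,800/10,000 of the credit: $3,700 × 8,800/10,000 = $3,256.
Elderly Relief Credit: 9% of the $29,300 excess over $316,600 is $2,637; credit = $6,175 − $2,637 = $3,538.
Total: $3,150 + $3,256 + $3,538 = $9,944.

$9,944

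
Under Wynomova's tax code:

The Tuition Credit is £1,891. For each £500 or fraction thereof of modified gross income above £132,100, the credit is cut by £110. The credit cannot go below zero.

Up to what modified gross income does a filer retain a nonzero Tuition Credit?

After 17 increments the reduction is 17 × £110 = £1,870, leaving £21; one more increment wipes it out. Increment 17 ends at excess 17 × £500 = £8,500, so the highest qualifying income is £132,100 + £8,500 = £140,600.

£140,600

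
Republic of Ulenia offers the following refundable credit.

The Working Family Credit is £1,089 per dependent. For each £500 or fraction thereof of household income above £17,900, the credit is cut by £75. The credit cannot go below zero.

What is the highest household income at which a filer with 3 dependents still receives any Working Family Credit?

Full credit = 3 × £1,089 = £3,267.
After 43 increments the reduction is 43 × £75 = £3,225, leaving £42; one more increment wipes it out. Increment 43 ends at excess 43 × £500 = £21,500, so the highest qualifying income is £17,900 + £21,500 = £39,400.

£39,400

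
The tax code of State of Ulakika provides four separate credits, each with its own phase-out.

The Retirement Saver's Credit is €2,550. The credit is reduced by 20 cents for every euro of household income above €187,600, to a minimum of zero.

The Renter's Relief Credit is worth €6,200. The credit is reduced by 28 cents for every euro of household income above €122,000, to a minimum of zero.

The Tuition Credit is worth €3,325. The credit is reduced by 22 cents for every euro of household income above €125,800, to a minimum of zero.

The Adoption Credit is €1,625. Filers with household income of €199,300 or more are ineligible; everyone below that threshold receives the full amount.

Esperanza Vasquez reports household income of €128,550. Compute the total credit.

Retirement Saver's Credit: €128,550 is at or below the €187,600 threshold, so the full €2,550 applies.
Renter's Relief Credit: 28% of the €6,550 excess over €122,000 is €1,834; credit = €6,200 − €1,834 = €4,366.
Tuition Credit: 22% of the €2,750 excess over €125,800 is €605; credit = €3,325 − €605 = €2,720.
Adoption Credit: €128,550 is below the €199,300 cutoff, so the full €1,625 applies.
Total: €2,550 + €4,366 + €2,720 + €1,625 = €11,261.

€11,261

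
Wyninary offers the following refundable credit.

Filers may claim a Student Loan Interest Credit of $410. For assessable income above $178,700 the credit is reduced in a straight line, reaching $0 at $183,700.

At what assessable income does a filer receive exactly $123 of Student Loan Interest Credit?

$123 is 123/410 of the full $410, so 287/410 of the $5,000 range has been used: income = $178,700 + $5,000 × 287/410 = $182,200.

$182,200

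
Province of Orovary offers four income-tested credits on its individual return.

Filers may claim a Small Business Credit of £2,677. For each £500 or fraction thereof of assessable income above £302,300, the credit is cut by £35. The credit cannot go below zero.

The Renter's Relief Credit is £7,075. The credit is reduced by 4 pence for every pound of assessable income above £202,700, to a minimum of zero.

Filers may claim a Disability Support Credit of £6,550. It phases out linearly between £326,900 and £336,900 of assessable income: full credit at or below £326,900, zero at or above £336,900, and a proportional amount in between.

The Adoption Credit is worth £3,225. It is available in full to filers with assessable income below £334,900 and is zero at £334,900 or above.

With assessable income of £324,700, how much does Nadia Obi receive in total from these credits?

£13,072

Small Business Credit: income exceeds £302,300 by £22,400, which is 45 full-or-partial £500 increments; reduction = 45 × £35 = £1,575, leaving £1,102.
Renter's Relief Credit: 4% of the £122,000 excess over £202,700 is £4,880; credit = £7,075 − £4,880 = £2,195.
Disability Support Credit: £324,700 is at or below the £326,900 threshold, so the full £6,550 applies.
Adoption Credit: £324,700 is below the £334,900 cutoff, so the full £3,225 applies.
Total: £1,102 + £2,195 + £6,550 + £3,225 = £13,072.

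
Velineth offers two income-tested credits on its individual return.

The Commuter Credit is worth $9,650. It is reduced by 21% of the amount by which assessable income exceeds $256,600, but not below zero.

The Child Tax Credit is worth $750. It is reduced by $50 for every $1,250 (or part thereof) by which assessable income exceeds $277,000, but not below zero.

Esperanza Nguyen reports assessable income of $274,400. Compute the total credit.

Commuter Credit: 21% of the $17,800 excess over $256,600 is $3,738; credit = $9,650 − $3,738 = $5,912.
Child Tax Credit: $274,400 is at or below the $277,000 threshold, so the full $750 applies.
Total: $5,912 + $750 = $6,662.

$6,662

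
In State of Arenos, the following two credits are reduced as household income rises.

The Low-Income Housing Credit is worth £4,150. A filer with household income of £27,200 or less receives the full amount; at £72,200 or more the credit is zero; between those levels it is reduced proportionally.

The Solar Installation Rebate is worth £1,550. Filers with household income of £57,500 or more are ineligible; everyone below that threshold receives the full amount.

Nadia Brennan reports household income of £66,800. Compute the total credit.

£498

Low-Income Housing Credit: £66,800 is £39,600 into a £45,000 phase-out range, leaving 5,400/45,000 of the credit: £4,150 × 5,400/45,000 = £498.
Solar Installation Rebate: £66,800 meets or exceeds the £57,500 cutoff, so the credit is £0.
Total: £498 + £0 = £498.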